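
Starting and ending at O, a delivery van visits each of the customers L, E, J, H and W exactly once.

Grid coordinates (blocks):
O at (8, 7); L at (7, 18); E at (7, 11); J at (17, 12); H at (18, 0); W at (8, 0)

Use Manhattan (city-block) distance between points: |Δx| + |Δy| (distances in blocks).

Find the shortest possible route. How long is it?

There are 60 distinct closed tours to check (reversals are equivalent).
O→L→E→J→H→W→O: 12+7+11+13+10+7 = 60
O→L→E→J→W→H→O: 12+7+11+21+10+17 = 78
O→L→E→H→J→W→O: 12+7+22+13+21+7 = 82
O→L→E→H→W→J→O: 12+7+22+10+21+14 = 86
O→L→E→W→J→H→O: 12+7+12+21+13+17 = 82
O→L→E→W→H→J→O: 12+7+12+10+13+14 = 68
O→L→J→E→H→W→O: 12+16+11+22+10+7 = 78
O→L→J→E→W→H→O: 12+16+11+12+10+17 = 78
O→L→J→H→E→W→O: 12+16+13+22+12+7 = 82
O→L→J→H→W→E→O: 12+16+13+10+12+5 = 68
O→L→J→W→E→H→O: 12+16+21+12+22+17 = 100
O→L→J→W→H→E→O: 12+16+21+10+22+5 = 86
O→L→H→E→J→W→O: 12+29+22+11+21+7 = 102
O→L→H→E→W→J→O: 12+29+22+12+21+14 = 110
… (46 more)
O→E→L→J→H→W→O: 5+7+16+13+10+7 = 58  ← best
The minimum is 58.
One optimal route: O → E → L → J → H → W → O (or its reverse).

58 blocks — the shortest possible round trip.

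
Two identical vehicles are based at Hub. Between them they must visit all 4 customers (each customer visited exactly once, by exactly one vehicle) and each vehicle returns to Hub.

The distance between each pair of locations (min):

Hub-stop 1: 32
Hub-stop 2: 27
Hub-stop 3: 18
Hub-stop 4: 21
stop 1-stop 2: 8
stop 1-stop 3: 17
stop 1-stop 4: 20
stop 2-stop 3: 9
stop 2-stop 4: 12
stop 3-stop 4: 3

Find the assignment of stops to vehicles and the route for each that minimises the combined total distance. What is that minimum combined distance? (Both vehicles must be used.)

Check every non-empty split of the stops between the two vehicles; for each half take its own optimal tour:
  {stop 1} + {stop 2, stop 3, stop 4}: 64 + 60 = 124
  {stop 2} + {stop 1, stop 3, stop 4}: 54 + 73 = 127
  {stop 1, stop 2} + {stop 3, stop 4}: 67 + 42 = 109
  {stop 3} + {stop 1, stop 2, stop 4}: 36 + 73 = 109
  {stop 1, stop 3} + {stop 2, stop 4}: 67 + 60 = 127
  {stop 2, stop 3} + {stop 1, stop 4}: 54 + 73 = 127
  … (7 splits in total)
Best: vehicle 1 Hub → stop 1 → stop 2 → Hub = 67; vehicle 2 Hub → stop 3 → stop 4 → Hub = 42; combined 109.

Minimum combined distance: 109 min.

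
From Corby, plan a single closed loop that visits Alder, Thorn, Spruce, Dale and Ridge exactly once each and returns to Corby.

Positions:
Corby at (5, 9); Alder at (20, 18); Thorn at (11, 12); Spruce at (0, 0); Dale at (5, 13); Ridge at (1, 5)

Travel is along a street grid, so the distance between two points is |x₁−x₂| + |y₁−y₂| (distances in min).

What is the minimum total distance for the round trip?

With 5 stops there are 5!/2 = 60 distinct round trips (a route and its reverse cost the same).
Corby→Alder→Thorn→Spruce→Dale→Ridge→Corby: 24+15+23+18+12+8 = 100
Corby→Alder→Thorn→Spruce→Ridge→Dale→Corby: 24+15+23+6+12+4 = 84
Corby→Alder→Thorn→Dale→Spruce→Ridge→Corby: 24+15+7+18+6+8 = 78
Corby→Alder→Thorn→Dale→Ridge→Spruce→Corby: 24+15+7+12+6+14 = 78
Corby→Alder→Thorn→Ridge→Spruce→Dale→Corby: 24+15+17+6+18+4 = 84
Corby→Alder→Thorn→Ridge→Dale→Spruce→Corby: 24+15+17+12+18+14 = 100
Corby→Alder→Spruce→Thorn→Dale→Ridge→Corby: 24+38+23+7+12+8 = 112
Corby→Alder→Spruce→Thorn→Ridge→Dale→Corby: 24+38+23+17+12+4 = 118
Corby→Alder→Spruce→Dale→Thorn→Ridge→Corby: 24+38+18+7+17+8 = 112
Corby→Alder→Spruce→Dale→Ridge→Thorn→Corby: 24+38+18+12+17+9 = 118
Corby→Alder→Spruce→Ridge→Thorn→Dale→Corby: 24+38+6+17+7+4 = 96
Corby→Alder→Spruce→Ridge→Dale→Thorn→Corby: 24+38+6+12+7+9 = 96
Corby→Alder→Dale→Thorn→Spruce→Ridge→Corby: 24+20+7+23+6+8 = 88
Corby→Alder→Dale→Thorn→Ridge→Spruce→Corby: 24+20+7+17+6+14 = 88
… (46 more)
Corby→Thorn→Alder→Dale→Spruce→Ridge→Corby: 9+15+20+18+6+8 = 76  ← best
The minimum is 76.
One optimal route: Corby → Thorn → Alder → Dale → Spruce → Ridge → Corby (or its reverse).

Shortest round trip = 76 min.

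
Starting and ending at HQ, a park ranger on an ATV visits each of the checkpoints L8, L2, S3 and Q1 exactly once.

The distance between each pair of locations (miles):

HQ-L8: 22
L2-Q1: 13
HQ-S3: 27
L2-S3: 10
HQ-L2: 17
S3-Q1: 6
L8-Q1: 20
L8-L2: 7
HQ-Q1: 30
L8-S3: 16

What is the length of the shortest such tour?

With 4 stops there are 4!/2 = 12 distinct round trips (a route and its reverse cost the same).
HQ - L8 - L2 - S3 - Q1 - HQ: 22+7+10+6+30 = 75
HQ - L8 - L2 - Q1 - S3 - HQ: 22+7+13+6+27 = 75
HQ - L8 - S3 - L2 - Q1 - HQ: 22+16+10+13+30 = 91
HQ - L8 - S3 - Q1 - L2 - HQ: 22+16+6+13+17 = 74
HQ - L8 - Q1 - L2 - S3 - HQ: 22+20+13+10+27 = 92
HQ - L8 - Q1 - S3 - L2 - HQ: 22+20+6+10+17 = 75
HQ - L2 - L8 - S3 - Q1 - HQ: 17+7+16+6+30 = 76
HQ - L2 - L8 - Q1 - S3 - HQ: 17+7+20+6+27 = 77
HQ - L2 - S3 - L8 - Q1 - HQ: 17+10+16+20+30 = 93
HQ - L2 - Q1 - L8 - S3 - HQ: 17+13+20+16+27 = 93
HQ - S3 - L8 - L2 - Q1 - HQ: 27+16+7+13+30 = 93
HQ - S3 - L2 - L8 - Q1 - HQ: 27+10+7+20+30 = 94
The minimum is 74.
One optimal route: HQ → L8 → S3 → Q1 → L2 → HQ (or its reverse).

Minimum total distance: 74 miles.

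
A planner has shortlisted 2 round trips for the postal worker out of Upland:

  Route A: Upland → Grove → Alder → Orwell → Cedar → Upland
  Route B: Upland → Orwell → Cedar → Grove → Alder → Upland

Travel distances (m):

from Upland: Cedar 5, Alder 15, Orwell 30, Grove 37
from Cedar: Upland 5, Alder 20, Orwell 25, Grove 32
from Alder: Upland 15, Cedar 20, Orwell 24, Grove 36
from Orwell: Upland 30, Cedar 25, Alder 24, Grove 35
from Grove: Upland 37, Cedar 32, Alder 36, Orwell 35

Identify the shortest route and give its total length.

Shortest is Route A, total 127 m.

Route A: 37 + 36 + 24 + 25 + 5 = 127
Route B: 30 + 25 + 32 + 36 + 15 = 138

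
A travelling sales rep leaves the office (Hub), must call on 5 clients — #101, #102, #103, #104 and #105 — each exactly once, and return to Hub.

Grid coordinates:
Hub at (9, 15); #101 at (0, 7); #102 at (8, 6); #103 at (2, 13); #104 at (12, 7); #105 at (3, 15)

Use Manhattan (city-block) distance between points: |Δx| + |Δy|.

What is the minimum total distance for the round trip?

Hub-#101-#102-#103-#104-#105-Hub: 17+9+13+16+17+6 = 78
Hub-#101-#102-#103-#105-#104-Hub: 17+9+13+3+17+11 = 70
Hub-#101-#102-#104-#103-#105-Hub: 17+9+5+16+3+6 = 56
Hub-#101-#102-#104-#105-#103-Hub: 17+9+5+17+3+9 = 60
Hub-#101-#102-#105-#103-#104-Hub: 17+9+14+3+16+11 = 70
Hub-#101-#102-#105-#104-#103-Hub: 17+9+14+17+16+9 = 82
Hub-#101-#103-#102-#104-#105-Hub: 17+8+13+5+17+6 = 66
Hub-#101-#103-#102-#105-#104-Hub: 17+8+13+14+17+11 = 80
Hub-#101-#103-#104-#102-#105-Hub: 17+8+16+5+14+6 = 66
Hub-#101-#103-#104-#105-#102-Hub: 17+8+16+17+14+10 = 82
Hub-#101-#103-#105-#102-#104-Hub: 17+8+3+14+5+11 = 58
Hub-#101-#103-#105-#104-#102-Hub: 17+8+3+17+5+10 = 60
Hub-#101-#104-#102-#103-#105-Hub: 17+12+5+13+3+6 = 56
Hub-#101-#104-#102-#105-#103-Hub: 17+12+5+14+3+9 = 60
… (46 more)
Hub-#104-#102-#101-#103-#105-Hub: 11+5+9+8+3+6 = 42  ← best
The minimum is 42.
One optimal route: Hub → #104 → #102 → #101 → #103 → #105 → Hub (or its reverse).

Minimum total distance: 42.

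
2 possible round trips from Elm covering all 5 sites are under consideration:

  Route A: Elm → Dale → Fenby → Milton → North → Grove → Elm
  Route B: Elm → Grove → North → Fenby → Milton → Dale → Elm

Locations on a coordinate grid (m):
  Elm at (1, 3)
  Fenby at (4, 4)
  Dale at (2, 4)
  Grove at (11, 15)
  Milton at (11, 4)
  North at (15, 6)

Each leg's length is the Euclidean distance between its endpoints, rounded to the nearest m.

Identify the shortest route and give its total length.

Shortest is Route A, total 40 m.

Route A: 1 + 2 + 7 + 4 + 10 + 16 = 40
Route B: 16 + 10 + 11 + 7 + 9 + 1 = 54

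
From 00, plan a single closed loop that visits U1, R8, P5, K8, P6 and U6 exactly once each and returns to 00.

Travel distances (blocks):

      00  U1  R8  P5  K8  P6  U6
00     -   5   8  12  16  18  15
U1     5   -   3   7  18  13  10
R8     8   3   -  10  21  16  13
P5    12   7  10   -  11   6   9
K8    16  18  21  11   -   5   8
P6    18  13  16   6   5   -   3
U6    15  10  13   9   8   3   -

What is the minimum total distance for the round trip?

There are 360 distinct closed tours to check (reversals are equivalent).
00-U1-R8-P5-K8-P6-U6-00: 5+3+10+11+5+3+15 = 52
00-U1-R8-P5-K8-U6-P6-00: 5+3+10+11+8+3+18 = 58
00-U1-R8-P5-P6-K8-U6-00: 5+3+10+6+5+8+15 = 52
00-U1-R8-P5-P6-U6-K8-00: 5+3+10+6+3+8+16 = 51
00-U1-R8-P5-U6-K8-P6-00: 5+3+10+9+8+5+18 = 58
00-U1-R8-P5-U6-P6-K8-00: 5+3+10+9+3+5+16 = 51
00-U1-R8-K8-P5-P6-U6-00: 5+3+21+11+6+3+15 = 64
00-U1-R8-K8-P5-U6-P6-00: 5+3+21+11+9+3+18 = 70
… (352 more)
The minimum is 51.
One optimal route: 00 → U1 → R8 → P5 → P6 → U6 → K8 → 00 (or its reverse).

Shortest round trip = 51 blocks.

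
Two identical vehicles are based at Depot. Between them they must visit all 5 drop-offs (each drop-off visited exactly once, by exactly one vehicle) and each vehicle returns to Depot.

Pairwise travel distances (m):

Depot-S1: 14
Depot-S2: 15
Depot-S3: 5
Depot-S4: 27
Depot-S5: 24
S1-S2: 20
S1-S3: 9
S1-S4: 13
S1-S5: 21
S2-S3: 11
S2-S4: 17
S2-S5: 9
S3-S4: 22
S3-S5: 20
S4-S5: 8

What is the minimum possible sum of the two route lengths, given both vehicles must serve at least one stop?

Check every non-empty split of the stops between the two vehicles; for each half take its own optimal tour:
  {S1} + {S2, S3, S4, S5}: 28 + 59 = 87
  {S2} + {S1, S3, S4, S5}: 30 + 59 = 89
  {S1, S2} + {S3, S4, S5}: 49 + 59 = 108
  {S3} + {S1, S2, S4, S5}: 10 + 59 = 69
  {S1, S3} + {S2, S4, S5}: 28 + 59 = 87
  {S2, S3} + {S1, S4, S5}: 31 + 59 = 90
  … (15 splits in total)
Best: vehicle 1 Depot → S3 → Depot = 10; vehicle 2 Depot → S1 → S4 → S5 → S2 → Depot = 59; combined 69.

69 m — the smallest possible combined total.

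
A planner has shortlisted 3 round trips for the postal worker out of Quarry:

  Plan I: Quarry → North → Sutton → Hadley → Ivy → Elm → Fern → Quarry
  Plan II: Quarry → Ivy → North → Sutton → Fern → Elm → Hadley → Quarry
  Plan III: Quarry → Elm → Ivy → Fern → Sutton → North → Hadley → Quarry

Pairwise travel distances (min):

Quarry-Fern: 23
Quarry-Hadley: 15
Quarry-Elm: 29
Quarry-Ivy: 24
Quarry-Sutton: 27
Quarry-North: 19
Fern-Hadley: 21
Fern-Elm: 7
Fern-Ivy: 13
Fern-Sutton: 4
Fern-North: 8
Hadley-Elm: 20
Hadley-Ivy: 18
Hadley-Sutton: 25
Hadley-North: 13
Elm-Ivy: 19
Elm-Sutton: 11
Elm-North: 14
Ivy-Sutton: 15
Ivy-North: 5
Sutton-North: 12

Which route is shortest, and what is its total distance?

Plan I: 19 + 12 + 25 + 18 + 19 + 7 + 23 = 123
Plan II: 24 + 5 + 12 + 4 + 7 + 20 + 15 = 87
Plan III: 29 + 19 + 13 + 4 + 12 + 13 + 15 = 105

87 min — Plan II is the shortest.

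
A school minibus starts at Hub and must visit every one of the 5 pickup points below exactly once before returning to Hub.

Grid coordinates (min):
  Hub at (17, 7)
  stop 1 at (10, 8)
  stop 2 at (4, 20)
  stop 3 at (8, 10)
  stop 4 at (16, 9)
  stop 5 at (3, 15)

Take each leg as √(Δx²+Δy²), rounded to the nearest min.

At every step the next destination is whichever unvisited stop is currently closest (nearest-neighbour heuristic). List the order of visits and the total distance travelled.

At Hub the remaining stops are stop 4 2, stop 1 7, stop 3 9, stop 5 16, stop 2 18; go to stop 4.
At stop 4 the remaining stops are stop 1 6, stop 3 8, stop 5 14, stop 2 16; go to stop 1.
At stop 1 the remaining stops are stop 3 3, stop 5 10, stop 2 13; go to stop 3.
At stop 3 the remaining stops are stop 5 7, stop 2 11; go to stop 5.
At stop 5 the remaining stops are stop 2 5; go to stop 2.
Return stop 2→Hub: 18.
Total = 2 + 6 + 3 + 7 + 5 + 18 = 41.

Nearest-neighbour total = 41 min; route Hub → stop 4 → stop 1 → stop 3 → stop 5 → stop 2 → Hub.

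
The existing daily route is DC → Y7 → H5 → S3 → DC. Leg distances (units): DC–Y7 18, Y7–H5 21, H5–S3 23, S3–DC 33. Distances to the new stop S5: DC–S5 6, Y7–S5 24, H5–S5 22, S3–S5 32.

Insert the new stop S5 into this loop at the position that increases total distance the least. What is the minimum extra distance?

+5 — insert S5 between S3 and DC.

Insertion cost between consecutive stops i–j is d(i,S5) + d(S5,j) − d(i,j):
  between DC and Y7: 6 + 24 − 18 = 12
  between Y7 and H5: 24 + 22 − 21 = 25
  between H5 and S3: 22 + 32 − 23 = 31
  between S3 and DC: 32 + 6 − 33 = 5
Cheapest insertion is between S3 and DC, adding 5.
New total = 95 + 5 = 100.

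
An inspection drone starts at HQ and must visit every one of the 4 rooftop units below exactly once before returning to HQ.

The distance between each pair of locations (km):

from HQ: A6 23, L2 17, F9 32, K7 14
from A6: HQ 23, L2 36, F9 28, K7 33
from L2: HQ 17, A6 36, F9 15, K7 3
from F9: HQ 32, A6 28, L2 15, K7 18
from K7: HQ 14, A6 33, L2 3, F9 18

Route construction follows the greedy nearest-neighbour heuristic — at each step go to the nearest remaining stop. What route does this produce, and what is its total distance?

At HQ the remaining stops are K7 14, L2 17, A6 23, F9 32; go to K7.
At K7 the remaining stops are L2 3, F9 18, A6 33; go to L2.
At L2 the remaining stops are F9 15, A6 36; go to F9.
At F9 the remaining stops are A6 28; go to A6.
Return A6→HQ: 23.
Total = 14 + 3 + 15 + 28 + 23 = 83.

Nearest-neighbour total = 83 km; route HQ → K7 → L2 → F9 → A6 → HQ.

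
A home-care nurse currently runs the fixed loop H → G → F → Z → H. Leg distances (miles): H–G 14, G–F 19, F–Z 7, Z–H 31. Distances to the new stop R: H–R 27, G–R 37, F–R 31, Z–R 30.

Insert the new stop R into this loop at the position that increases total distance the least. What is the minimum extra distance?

Minimum extra distance: 26 miles, inserting R between Z and H.

Insertion cost between consecutive stops i–j is d(i,R) + d(R,j) − d(i,j):
  between H and G: 27 + 37 − 14 = 50
  between G and F: 37 + 31 − 19 = 49
  between F and Z: 31 + 30 − 7 = 54
  between Z and H: 30 + 27 − 31 = 26
Cheapest insertion is between Z and H, adding 26.
New total = 71 + 26 = 97.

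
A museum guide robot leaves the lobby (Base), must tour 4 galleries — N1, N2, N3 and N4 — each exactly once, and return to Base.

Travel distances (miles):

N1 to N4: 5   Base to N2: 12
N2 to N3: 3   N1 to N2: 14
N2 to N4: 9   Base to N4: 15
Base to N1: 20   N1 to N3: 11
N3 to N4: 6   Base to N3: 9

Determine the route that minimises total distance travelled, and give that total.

Shortest round trip = 46 miles.

Base→N1→N2→N3→N4→Base: 20+14+3+6+15 = 58
Base→N1→N2→N4→N3→Base: 20+14+9+6+9 = 58
Base→N1→N3→N2→N4→Base: 20+11+3+9+15 = 58
Base→N1→N3→N4→N2→Base: 20+11+6+9+12 = 58
Base→N1→N4→N2→N3→Base: 20+5+9+3+9 = 46
Base→N1→N4→N3→N2→Base: 20+5+6+3+12 = 46
Base→N2→N1→N3→N4→Base: 12+14+11+6+15 = 58
Base→N2→N1→N4→N3→Base: 12+14+5+6+9 = 46
Base→N2→N3→N1→N4→Base: 12+3+11+5+15 = 46
Base→N2→N4→N1→N3→Base: 12+9+5+11+9 = 46
Base→N3→N1→N2→N4→Base: 9+11+14+9+15 = 58
Base→N3→N2→N1→N4→Base: 9+3+14+5+15 = 46
The minimum is 46.
One optimal route: Base → N1 → N4 → N2 → N3 → Base (or its reverse).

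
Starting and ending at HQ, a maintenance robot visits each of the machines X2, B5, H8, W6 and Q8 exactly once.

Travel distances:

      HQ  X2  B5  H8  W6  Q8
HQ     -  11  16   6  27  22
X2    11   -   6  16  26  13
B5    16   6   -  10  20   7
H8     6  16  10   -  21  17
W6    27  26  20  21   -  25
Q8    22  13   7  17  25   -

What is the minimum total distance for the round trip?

Minimum total distance: 76.

HQ → X2 → B5 → H8 → W6 → Q8 → HQ: 11+6+10+21+25+22 = 95
HQ → X2 → B5 → H8 → Q8 → W6 → HQ: 11+6+10+17+25+27 = 96
HQ → X2 → B5 → W6 → H8 → Q8 → HQ: 11+6+20+21+17+22 = 97
HQ → X2 → B5 → W6 → Q8 → H8 → HQ: 11+6+20+25+17+6 = 85
HQ → X2 → B5 → Q8 → H8 → W6 → HQ: 11+6+7+17+21+27 = 89
HQ → X2 → B5 → Q8 → W6 → H8 → HQ: 11+6+7+25+21+6 = 76
HQ → X2 → H8 → B5 → W6 → Q8 → HQ: 11+16+10+20+25+22 = 104
HQ → X2 → H8 → B5 → Q8 → W6 → HQ: 11+16+10+7+25+27 = 96
HQ → X2 → H8 → W6 → B5 → Q8 → HQ: 11+16+21+20+7+22 = 97
HQ → X2 → H8 → W6 → Q8 → B5 → HQ: 11+16+21+25+7+16 = 96
HQ → X2 → H8 → Q8 → B5 → W6 → HQ: 11+16+17+7+20+27 = 98
HQ → X2 → H8 → Q8 → W6 → B5 → HQ: 11+16+17+25+20+16 = 105
HQ → X2 → W6 → B5 → H8 → Q8 → HQ: 11+26+20+10+17+22 = 106
HQ → X2 → W6 → B5 → Q8 → H8 → HQ: 11+26+20+7+17+6 = 87
… (46 more)
The minimum is 76.
One optimal route: HQ → X2 → B5 → Q8 → W6 → H8 → HQ (or its reverse).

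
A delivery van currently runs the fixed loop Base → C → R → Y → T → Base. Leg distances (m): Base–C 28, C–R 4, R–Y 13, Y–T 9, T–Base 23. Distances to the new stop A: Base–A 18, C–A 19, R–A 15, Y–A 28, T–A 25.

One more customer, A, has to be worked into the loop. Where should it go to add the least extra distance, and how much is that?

Insertion cost between consecutive stops i–j is d(i,A) + d(A,j) − d(i,j):
  between Base and C: 18 + 19 − 28 = 9
  between C and R: 19 + 15 − 4 = 30
  between R and Y: 15 + 28 − 13 = 30
  between Y and T: 28 + 25 − 9 = 44
  between T and Base: 25 + 18 − 23 = 20
Cheapest insertion is between Base and C, adding 9.
New total = 77 + 9 = 86.

+9 m — insert A between Base and C.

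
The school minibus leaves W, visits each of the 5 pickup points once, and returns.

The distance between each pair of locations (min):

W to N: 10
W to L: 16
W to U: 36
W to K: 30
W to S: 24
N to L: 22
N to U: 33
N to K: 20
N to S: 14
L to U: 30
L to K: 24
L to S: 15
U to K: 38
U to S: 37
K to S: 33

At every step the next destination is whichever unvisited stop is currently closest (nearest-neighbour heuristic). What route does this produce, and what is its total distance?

Total distance 137 min via the nearest-neighbour route W → N → S → L → K → U → W.

From W: distances to unvisited — N=10, L=16, S=24, K=30, U=36. Nearest is N (10).
From N: distances to unvisited — S=14, K=20, L=22, U=33. Nearest is S (14).
From S: distances to unvisited — L=15, K=33, U=37. Nearest is L (15).
From L: distances to unvisited — K=24, U=30. Nearest is K (24).
From K: distances to unvisited — U=38. Nearest is U (38).
Return U→W: 36.
Total = 10 + 14 + 15 + 24 + 38 + 36 = 137.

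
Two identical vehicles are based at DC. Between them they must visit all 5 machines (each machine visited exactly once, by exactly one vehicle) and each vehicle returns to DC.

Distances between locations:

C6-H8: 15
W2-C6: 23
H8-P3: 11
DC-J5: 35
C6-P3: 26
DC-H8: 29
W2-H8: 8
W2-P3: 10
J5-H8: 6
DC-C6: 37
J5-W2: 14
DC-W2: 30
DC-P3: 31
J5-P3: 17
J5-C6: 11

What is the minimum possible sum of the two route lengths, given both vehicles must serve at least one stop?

154 — the smallest possible combined total.

Check every non-empty split of the stops between the two vehicles; for each half take its own optimal tour:
  {J5} + {W2, C6, H8, P3}: 70 + 101 = 171
  {W2} + {J5, C6, H8, P3}: 60 + 96 = 156
  {J5, W2} + {C6, H8, P3}: 79 + 94 = 173
  {C6} + {J5, W2, H8, P3}: 74 + 90 = 164
  {J5, C6} + {W2, H8, P3}: 83 + 78 = 161
  {W2, C6} + {J5, H8, P3}: 90 + 83 = 173
  … (15 splits in total)
  {J5, C6, H8} + {W2, P3}: 83 + 71 = 154  ← best
Best: vehicle 1 DC → C6 → J5 → H8 → DC = 83; vehicle 2 DC → W2 → P3 → DC = 71; combined 154.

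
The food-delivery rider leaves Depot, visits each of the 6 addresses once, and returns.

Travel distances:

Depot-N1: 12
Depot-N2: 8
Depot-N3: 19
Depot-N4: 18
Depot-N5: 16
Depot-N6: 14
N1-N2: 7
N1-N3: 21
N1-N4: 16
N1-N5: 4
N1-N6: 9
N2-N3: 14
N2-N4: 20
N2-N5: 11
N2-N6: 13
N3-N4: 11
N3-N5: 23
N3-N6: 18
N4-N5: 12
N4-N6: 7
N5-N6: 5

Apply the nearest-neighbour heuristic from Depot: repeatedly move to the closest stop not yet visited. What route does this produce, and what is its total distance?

Nearest-neighbour total = 61; route Depot → N2 → N1 → N5 → N6 → N4 → N3 → Depot.

At Depot the remaining stops are N2 8, N1 12, N6 14, N5 16, N4 18, N3 19; go to N2.
At N2 the remaining stops are N1 7, N5 11, N6 13, N3 14, N4 20; go to N1.
At N1 the remaining stops are N5 4, N6 9, N4 16, N3 21; go to N5.
At N5 the remaining stops are N6 5, N4 12, N3 23; go to N6.
At N6 the remaining stops are N4 7, N3 18; go to N4.
At N4 the remaining stops are N3 11; go to N3.
Return N3→Depot: 19.
Total = 8 + 7 + 4 + 5 + 7 + 11 + 19 = 61.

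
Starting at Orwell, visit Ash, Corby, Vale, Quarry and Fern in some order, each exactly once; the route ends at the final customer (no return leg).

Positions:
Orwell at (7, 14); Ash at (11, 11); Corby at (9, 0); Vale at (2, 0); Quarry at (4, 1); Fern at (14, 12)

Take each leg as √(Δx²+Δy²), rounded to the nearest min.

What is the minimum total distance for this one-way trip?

There are 5! = 120 possible orderings.
Orwell → Ash → Corby → Vale → Quarry → Fern: 5+11+7+2+15 = 40
Orwell → Ash → Corby → Vale → Fern → Quarry: 5+11+7+17+15 = 55
Orwell → Ash → Corby → Quarry → Vale → Fern: 5+11+5+2+17 = 40
Orwell → Ash → Corby → Quarry → Fern → Vale: 5+11+5+15+17 = 53
Orwell → Ash → Corby → Fern → Vale → Quarry: 5+11+13+17+2 = 48
Orwell → Ash → Corby → Fern → Quarry → Vale: 5+11+13+15+2 = 46
Orwell → Ash → Vale → Corby → Quarry → Fern: 5+14+7+5+15 = 46
Orwell → Ash → Vale → Corby → Fern → Quarry: 5+14+7+13+15 = 54
Orwell → Ash → Vale → Quarry → Corby → Fern: 5+14+2+5+13 = 39
Orwell → Ash → Vale → Quarry → Fern → Corby: 5+14+2+15+13 = 49
Orwell → Ash → Vale → Fern → Corby → Quarry: 5+14+17+13+5 = 54
Orwell → Ash → Vale → Fern → Quarry → Corby: 5+14+17+15+5 = 56
Orwell → Ash → Quarry → Corby → Vale → Fern: 5+12+5+7+17 = 46
Orwell → Ash → Quarry → Corby → Fern → Vale: 5+12+5+13+17 = 52
… (106 more)
Orwell → Ash → Fern → Corby → Quarry → Vale: 5+3+13+5+2 = 28  ← best
The minimum is 28.
One shortest path: Orwell → Ash → Fern → Corby → Quarry → Vale.

28 min — the minimum one-way total.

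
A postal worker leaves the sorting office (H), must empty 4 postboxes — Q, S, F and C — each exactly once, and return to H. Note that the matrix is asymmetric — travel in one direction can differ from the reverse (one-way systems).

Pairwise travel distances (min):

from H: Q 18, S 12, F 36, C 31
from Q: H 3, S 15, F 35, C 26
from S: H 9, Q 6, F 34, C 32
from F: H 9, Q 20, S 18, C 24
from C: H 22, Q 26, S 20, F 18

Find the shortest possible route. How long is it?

H - Q - S - F - C - H: 18+15+34+24+22 = 113
H - Q - S - C - F - H: 18+15+32+18+9 = 92
H - Q - F - S - C - H: 18+35+18+32+22 = 125
H - Q - F - C - S - H: 18+35+24+20+9 = 106
H - Q - C - S - F - H: 18+26+20+34+9 = 107
H - Q - C - F - S - H: 18+26+18+18+9 = 89
H - S - Q - F - C - H: 12+6+35+24+22 = 99
H - S - Q - C - F - H: 12+6+26+18+9 = 71
H - S - F - Q - C - H: 12+34+20+26+22 = 114
H - S - F - C - Q - H: 12+34+24+26+3 = 99
H - S - C - Q - F - H: 12+32+26+35+9 = 114
H - S - C - F - Q - H: 12+32+18+20+3 = 85
H - F - Q - S - C - H: 36+20+15+32+22 = 125
H - F - Q - C - S - H: 36+20+26+20+9 = 111
… (10 more)
The minimum is 71.
One optimal route: H → S → Q → C → F → H.

71 min — the shortest possible round trip.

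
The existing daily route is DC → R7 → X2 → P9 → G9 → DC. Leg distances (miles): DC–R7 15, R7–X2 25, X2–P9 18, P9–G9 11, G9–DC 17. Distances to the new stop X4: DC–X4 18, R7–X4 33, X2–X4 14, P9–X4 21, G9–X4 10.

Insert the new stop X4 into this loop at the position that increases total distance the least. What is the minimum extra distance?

Insertion cost between consecutive stops i–j is d(i,X4) + d(X4,j) − d(i,j):
  between DC and R7: 18 + 33 − 15 = 36
  between R7 and X2: 33 + 14 − 25 = 22
  between X2 and P9: 14 + 21 − 18 = 17
  between P9 and G9: 21 + 10 − 11 = 20
  between G9 and DC: 10 + 18 − 17 = 11
Cheapest insertion is between G9 and DC, adding 11.
New total = 86 + 11 = 97.

+11 miles — insert X4 between G9 and DC.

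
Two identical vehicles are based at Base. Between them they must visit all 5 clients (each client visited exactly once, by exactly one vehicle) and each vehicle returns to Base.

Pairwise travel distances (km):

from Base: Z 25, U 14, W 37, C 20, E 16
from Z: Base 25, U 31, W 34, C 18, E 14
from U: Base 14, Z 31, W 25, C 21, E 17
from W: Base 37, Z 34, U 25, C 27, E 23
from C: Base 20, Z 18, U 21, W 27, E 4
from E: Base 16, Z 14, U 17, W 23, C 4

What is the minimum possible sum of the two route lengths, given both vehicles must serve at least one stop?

Check every non-empty split of the stops between the two vehicles; for each half take its own optimal tour:
  {Z} + {U, W, C, E}: 50 + 86 = 136
  {U} + {Z, W, C, E}: 28 + 106 = 134
  {Z, U} + {W, C, E}: 70 + 84 = 154
  {W} + {Z, U, C, E}: 74 + 78 = 152
  {Z, W} + {U, C, E}: 96 + 55 = 151
  {U, W} + {Z, C, E}: 76 + 63 = 139
  … (15 splits in total)
Best: vehicle 1 Base → U → Base = 28; vehicle 2 Base → Z → W → C → E → Base = 106; combined 134.

Minimum combined distance: 134 km.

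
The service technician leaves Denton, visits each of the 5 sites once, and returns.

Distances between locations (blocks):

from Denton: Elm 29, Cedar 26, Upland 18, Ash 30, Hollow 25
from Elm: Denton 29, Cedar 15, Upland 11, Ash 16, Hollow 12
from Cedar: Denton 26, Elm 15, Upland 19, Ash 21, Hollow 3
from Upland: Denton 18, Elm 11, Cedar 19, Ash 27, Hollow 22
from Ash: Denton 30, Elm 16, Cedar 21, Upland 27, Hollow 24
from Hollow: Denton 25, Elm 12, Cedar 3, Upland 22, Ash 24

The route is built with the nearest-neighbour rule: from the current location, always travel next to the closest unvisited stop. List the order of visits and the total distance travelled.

Total distance 95 blocks via the nearest-neighbour route Denton → Upland → Elm → Hollow → Cedar → Ash → Denton.

Denton → [Upland:18 / Hollow:25 / Cedar:26 / Elm:29 / Ash:30] → Upland (18)
Upland → [Elm:11 / Cedar:19 / Hollow:22 / Ash:27] → Elm (11)
Elm → [Hollow:12 / Cedar:15 / Ash:16] → Hollow (12)
Hollow → [Cedar:3 / Ash:24] → Cedar (3)
Cedar → [Ash:21] → Ash (21)
Return Ash→Denton: 30.
Total = 18 + 11 + 12 + 3 + 21 + 30 = 95.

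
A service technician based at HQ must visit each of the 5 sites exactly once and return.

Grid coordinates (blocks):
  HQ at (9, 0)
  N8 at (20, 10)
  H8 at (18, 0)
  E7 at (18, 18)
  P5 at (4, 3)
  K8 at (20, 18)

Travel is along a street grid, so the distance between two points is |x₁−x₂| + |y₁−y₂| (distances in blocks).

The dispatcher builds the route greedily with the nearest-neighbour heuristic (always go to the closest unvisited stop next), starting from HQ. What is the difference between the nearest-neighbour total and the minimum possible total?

The nearest-neighbour route is 6 blocks longer than optimal.

HQ: P5=8, H8=9, N8=21, E7=27, K8=29 ⇒ P5
P5: H8=17, N8=23, E7=29, K8=31 ⇒ H8
H8: N8=12, E7=18, K8=20 ⇒ N8
N8: K8=8, E7=10 ⇒ K8
K8: E7=2 ⇒ E7
NN route HQ → P5 → H8 → N8 → K8 → E7 → HQ costs 74.
Optimal: HQ → H8 → N8 → K8 → E7 → P5 → HQ costs 68 (by enumerating all 60 distinct tours).
Excess = 74 − 68 = 6.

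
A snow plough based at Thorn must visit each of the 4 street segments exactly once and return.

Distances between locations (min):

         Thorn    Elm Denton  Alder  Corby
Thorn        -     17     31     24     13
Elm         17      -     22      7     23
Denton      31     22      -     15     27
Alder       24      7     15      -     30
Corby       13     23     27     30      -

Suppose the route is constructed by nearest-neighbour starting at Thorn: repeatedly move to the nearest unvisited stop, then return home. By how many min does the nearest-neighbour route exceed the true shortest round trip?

Thorn: Corby=13, Elm=17, Alder=24, Denton=31 ⇒ Corby
Corby: Elm=23, Denton=27, Alder=30 ⇒ Elm
Elm: Alder=7, Denton=22 ⇒ Alder
Alder: Denton=15 ⇒ Denton
NN route Thorn → Corby → Elm → Alder → Denton → Thorn costs 89.
Optimal: Thorn → Elm → Alder → Denton → Corby → Thorn costs 79 (by enumerating all 12 distinct tours).
Excess = 89 − 79 = 10.

The nearest-neighbour route is 10 min longer than optimal.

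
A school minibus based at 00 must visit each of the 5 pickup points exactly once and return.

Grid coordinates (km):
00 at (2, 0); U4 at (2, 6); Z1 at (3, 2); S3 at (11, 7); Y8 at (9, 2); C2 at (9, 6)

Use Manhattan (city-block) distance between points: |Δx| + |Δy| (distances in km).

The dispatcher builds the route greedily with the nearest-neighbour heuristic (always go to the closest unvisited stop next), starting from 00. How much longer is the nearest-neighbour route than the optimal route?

00: Z1=3, U4=6, Y8=9, C2=13, S3=16 ⇒ Z1
Z1: U4=5, Y8=6, C2=10, S3=13 ⇒ U4
U4: C2=7, S3=10, Y8=11 ⇒ C2
C2: S3=3, Y8=4 ⇒ S3
S3: Y8=7 ⇒ Y8
NN route 00 → Z1 → U4 → C2 → S3 → Y8 → 00 costs 34.
Optimal: 00 → U4 → S3 → C2 → Y8 → Z1 → 00 costs 32 (by enumerating all 60 distinct tours).
Excess = 34 − 32 = 2.

2 km longer than the optimal tour.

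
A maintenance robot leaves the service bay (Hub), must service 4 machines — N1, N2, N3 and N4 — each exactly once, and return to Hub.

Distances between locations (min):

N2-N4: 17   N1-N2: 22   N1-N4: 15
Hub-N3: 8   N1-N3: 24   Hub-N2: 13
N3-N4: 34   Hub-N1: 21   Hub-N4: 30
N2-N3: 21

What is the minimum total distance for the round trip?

Minimum total distance: 77 min.

Hub - N1 - N2 - N3 - N4 - Hub: 21+22+21+34+30 = 128
Hub - N1 - N2 - N4 - N3 - Hub: 21+22+17+34+8 = 102
Hub - N1 - N3 - N2 - N4 - Hub: 21+24+21+17+30 = 113
Hub - N1 - N3 - N4 - N2 - Hub: 21+24+34+17+13 = 109
Hub - N1 - N4 - N2 - N3 - Hub: 21+15+17+21+8 = 82
Hub - N1 - N4 - N3 - N2 - Hub: 21+15+34+21+13 = 104
Hub - N2 - N1 - N3 - N4 - Hub: 13+22+24+34+30 = 123
Hub - N2 - N1 - N4 - N3 - Hub: 13+22+15+34+8 = 92
Hub - N2 - N3 - N1 - N4 - Hub: 13+21+24+15+30 = 103
Hub - N2 - N4 - N1 - N3 - Hub: 13+17+15+24+8 = 77
Hub - N3 - N1 - N2 - N4 - Hub: 8+24+22+17+30 = 101
Hub - N3 - N2 - N1 - N4 - Hub: 8+21+22+15+30 = 96
The minimum is 77.
One optimal route: Hub → N2 → N4 → N1 → N3 → Hub (or its reverse).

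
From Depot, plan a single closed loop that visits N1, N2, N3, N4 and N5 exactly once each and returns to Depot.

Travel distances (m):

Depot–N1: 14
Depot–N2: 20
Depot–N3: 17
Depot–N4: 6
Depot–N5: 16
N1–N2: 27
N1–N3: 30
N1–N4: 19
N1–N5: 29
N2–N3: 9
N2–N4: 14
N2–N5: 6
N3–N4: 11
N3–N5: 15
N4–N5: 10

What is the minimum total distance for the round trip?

There are 60 distinct closed tours to check (reversals are equivalent).
Depot→N1→N2→N3→N4→N5→Depot: 14+27+9+11+10+16 = 87
Depot→N1→N2→N3→N5→N4→Depot: 14+27+9+15+10+6 = 81
Depot→N1→N2→N4→N3→N5→Depot: 14+27+14+11+15+16 = 97
Depot→N1→N2→N4→N5→N3→Depot: 14+27+14+10+15+17 = 97
Depot→N1→N2→N5→N3→N4→Depot: 14+27+6+15+11+6 = 79
Depot→N1→N2→N5→N4→N3→Depot: 14+27+6+10+11+17 = 85
Depot→N1→N3→N2→N4→N5→Depot: 14+30+9+14+10+16 = 93
Depot→N1→N3→N2→N5→N4→Depot: 14+30+9+6+10+6 = 75
Depot→N1→N3→N4→N2→N5→Depot: 14+30+11+14+6+16 = 91
Depot→N1→N3→N4→N5→N2→Depot: 14+30+11+10+6+20 = 91
Depot→N1→N3→N5→N2→N4→Depot: 14+30+15+6+14+6 = 85
Depot→N1→N3→N5→N4→N2→Depot: 14+30+15+10+14+20 = 103
Depot→N1→N4→N2→N3→N5→Depot: 14+19+14+9+15+16 = 87
Depot→N1→N4→N2→N5→N3→Depot: 14+19+14+6+15+17 = 85
… (46 more)
The minimum is 75.
One optimal route: Depot → N1 → N3 → N2 → N5 → N4 → Depot (or its reverse).

75 m — the shortest possible round trip.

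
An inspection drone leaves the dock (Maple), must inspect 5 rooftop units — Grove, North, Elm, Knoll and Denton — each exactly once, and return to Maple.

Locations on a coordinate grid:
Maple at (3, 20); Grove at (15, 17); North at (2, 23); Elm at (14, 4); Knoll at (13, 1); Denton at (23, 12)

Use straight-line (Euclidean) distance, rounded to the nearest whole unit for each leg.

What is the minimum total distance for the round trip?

62 — the shortest possible round trip.

Maple → Grove → North → Elm → Knoll → Denton → Maple: 12+14+22+3+15+22 = 88
Maple → Grove → North → Elm → Denton → Knoll → Maple: 12+14+22+12+15+21 = 96
Maple → Grove → North → Knoll → Elm → Denton → Maple: 12+14+25+3+12+22 = 88
Maple → Grove → North → Knoll → Denton → Elm → Maple: 12+14+25+15+12+19 = 97
Maple → Grove → North → Denton → Elm → Knoll → Maple: 12+14+24+12+3+21 = 86
Maple → Grove → North → Denton → Knoll → Elm → Maple: 12+14+24+15+3+19 = 87
Maple → Grove → Elm → North → Knoll → Denton → Maple: 12+13+22+25+15+22 = 109
Maple → Grove → Elm → North → Denton → Knoll → Maple: 12+13+22+24+15+21 = 107
Maple → Grove → Elm → Knoll → North → Denton → Maple: 12+13+3+25+24+22 = 99
Maple → Grove → Elm → Knoll → Denton → North → Maple: 12+13+3+15+24+3 = 70
Maple → Grove → Elm → Denton → North → Knoll → Maple: 12+13+12+24+25+21 = 107
Maple → Grove → Elm → Denton → Knoll → North → Maple: 12+13+12+15+25+3 = 80
Maple → Grove → Knoll → North → Elm → Denton → Maple: 12+16+25+22+12+22 = 109
Maple → Grove → Knoll → North → Denton → Elm → Maple: 12+16+25+24+12+19 = 108
… (46 more)
Maple → North → Grove → Denton → Elm → Knoll → Maple: 3+14+9+12+3+21 = 62  ← best
The minimum is 62.
One optimal route: Maple → North → Grove → Denton → Elm → Knoll → Maple (or its reverse).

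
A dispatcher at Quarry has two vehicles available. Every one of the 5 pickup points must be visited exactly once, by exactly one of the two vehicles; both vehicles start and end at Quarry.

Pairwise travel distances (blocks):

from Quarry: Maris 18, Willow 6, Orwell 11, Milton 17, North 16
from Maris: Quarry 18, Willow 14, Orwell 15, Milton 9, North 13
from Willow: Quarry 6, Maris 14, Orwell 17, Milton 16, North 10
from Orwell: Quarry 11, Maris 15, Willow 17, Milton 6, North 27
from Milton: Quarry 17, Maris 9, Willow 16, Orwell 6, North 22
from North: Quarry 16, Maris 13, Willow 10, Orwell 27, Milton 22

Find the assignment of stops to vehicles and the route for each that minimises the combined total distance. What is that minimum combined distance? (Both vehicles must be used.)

Minimum combined distance: 67 blocks.

There are 2^4 − 1 = 15 ways to divide the 5 stops into two non-empty groups. For each, the best each vehicle can do is its own shortest tour through its group:
  {Maris} + {Willow, Orwell, Milton, North}: 36 + 55 = 91
  {Willow} + {Maris, Orwell, Milton, North}: 12 + 55 = 67
  {Maris, Willow} + {Orwell, Milton, North}: 38 + 55 = 93
  {Orwell} + {Maris, Willow, Milton, North}: 22 + 55 = 77
  {Maris, Orwell} + {Willow, Milton, North}: 44 + 55 = 99
  {Willow, Orwell} + {Maris, Milton, North}: 34 + 55 = 89
  … (15 splits in total)
Best: vehicle 1 Quarry → Willow → Quarry = 12; vehicle 2 Quarry → Orwell → Milton → Maris → North → Quarry = 55; combined 67.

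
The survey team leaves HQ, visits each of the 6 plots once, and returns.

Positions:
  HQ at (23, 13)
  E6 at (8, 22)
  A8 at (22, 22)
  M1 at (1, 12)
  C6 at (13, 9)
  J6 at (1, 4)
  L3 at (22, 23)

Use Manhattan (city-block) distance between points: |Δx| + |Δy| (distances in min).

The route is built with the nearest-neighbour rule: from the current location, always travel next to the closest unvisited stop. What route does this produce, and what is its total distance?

From HQ: distances to unvisited — A8=10, L3=11, C6=14, M1=23, E6=24, J6=31. Nearest is A8 (10).
From A8: distances to unvisited — L3=1, E6=14, C6=22, M1=31, J6=39. Nearest is L3 (1).
From L3: distances to unvisited — E6=15, C6=23, M1=32, J6=40. Nearest is E6 (15).
From E6: distances to unvisited — M1=17, C6=18, J6=25. Nearest is M1 (17).
From M1: distances to unvisited — J6=8, C6=15. Nearest is J6 (8).
From J6: distances to unvisited — C6=17. Nearest is C6 (17).
Return C6→HQ: 14.
Total = 10 + 1 + 15 + 17 + 8 + 17 + 14 = 82.

82 min along HQ → A8 → L3 → E6 → M1 → J6 → C6 → HQ.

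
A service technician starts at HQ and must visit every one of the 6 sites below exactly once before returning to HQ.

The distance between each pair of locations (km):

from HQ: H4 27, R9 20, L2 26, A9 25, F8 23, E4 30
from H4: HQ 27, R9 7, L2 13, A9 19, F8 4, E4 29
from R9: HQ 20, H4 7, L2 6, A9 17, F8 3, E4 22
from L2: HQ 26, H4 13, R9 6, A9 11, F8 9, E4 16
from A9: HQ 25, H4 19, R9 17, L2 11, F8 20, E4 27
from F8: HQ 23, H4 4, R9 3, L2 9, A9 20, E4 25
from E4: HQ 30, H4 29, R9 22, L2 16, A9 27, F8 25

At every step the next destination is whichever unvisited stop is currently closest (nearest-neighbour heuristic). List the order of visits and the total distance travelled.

Nearest-neighbour total = 108 km; route HQ → R9 → F8 → H4 → L2 → A9 → E4 → HQ.

HQ → [R9:20 / F8:23 / A9:25 / L2:26 / H4:27 / E4:30] → R9 (20)
R9 → [F8:3 / L2:6 / H4:7 / A9:17 / E4:22] → F8 (3)
F8 → [H4:4 / L2:9 / A9:20 / E4:25] → H4 (4)
H4 → [L2:13 / A9:19 / E4:29] → L2 (13)
L2 → [A9:11 / E4:16] → A9 (11)
A9 → [E4:27] → E4 (27)
Return E4→HQ: 30.
Total = 20 + 3 + 4 + 13 + 11 + 27 + 30 = 108.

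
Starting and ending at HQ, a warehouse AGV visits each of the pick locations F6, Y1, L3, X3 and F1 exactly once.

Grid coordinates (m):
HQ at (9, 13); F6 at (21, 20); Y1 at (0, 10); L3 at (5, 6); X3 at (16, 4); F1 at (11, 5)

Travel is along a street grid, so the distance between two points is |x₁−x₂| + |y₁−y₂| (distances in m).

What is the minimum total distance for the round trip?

With 5 stops there are 5!/2 = 60 distinct round trips (a route and its reverse cost the same).
HQ - F6 - Y1 - L3 - X3 - F1 - HQ: 19+31+9+13+6+10 = 88
HQ - F6 - Y1 - L3 - F1 - X3 - HQ: 19+31+9+7+6+16 = 88
HQ - F6 - Y1 - X3 - L3 - F1 - HQ: 19+31+22+13+7+10 = 102
HQ - F6 - Y1 - X3 - F1 - L3 - HQ: 19+31+22+6+7+11 = 96
HQ - F6 - Y1 - F1 - L3 - X3 - HQ: 19+31+16+7+13+16 = 102
HQ - F6 - Y1 - F1 - X3 - L3 - HQ: 19+31+16+6+13+11 = 96
HQ - F6 - L3 - Y1 - X3 - F1 - HQ: 19+30+9+22+6+10 = 96
HQ - F6 - L3 - Y1 - F1 - X3 - HQ: 19+30+9+16+6+16 = 96
HQ - F6 - L3 - X3 - Y1 - F1 - HQ: 19+30+13+22+16+10 = 110
HQ - F6 - L3 - X3 - F1 - Y1 - HQ: 19+30+13+6+16+12 = 96
HQ - F6 - L3 - F1 - Y1 - X3 - HQ: 19+30+7+16+22+16 = 110
HQ - F6 - L3 - F1 - X3 - Y1 - HQ: 19+30+7+6+22+12 = 96
HQ - F6 - X3 - Y1 - L3 - F1 - HQ: 19+21+22+9+7+10 = 88
HQ - F6 - X3 - Y1 - F1 - L3 - HQ: 19+21+22+16+7+11 = 96
… (46 more)
HQ - F6 - X3 - F1 - L3 - Y1 - HQ: 19+21+6+7+9+12 = 74  ← best
The minimum is 74.
One optimal route: HQ → F6 → X3 → F1 → L3 → Y1 → HQ (or its reverse).

Minimum total distance: 74 m.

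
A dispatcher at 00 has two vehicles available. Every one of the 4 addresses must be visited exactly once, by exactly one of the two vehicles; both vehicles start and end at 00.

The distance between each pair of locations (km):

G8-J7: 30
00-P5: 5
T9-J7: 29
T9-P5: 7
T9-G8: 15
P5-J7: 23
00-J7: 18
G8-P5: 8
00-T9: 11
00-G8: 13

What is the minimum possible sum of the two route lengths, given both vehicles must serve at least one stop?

Try each way of splitting the stops between the two vehicles (each non-empty) and, for each split, find the best tour for each vehicle:
  {T9} + {G8, P5, J7}: 22 + 61 = 83
  {G8} + {T9, P5, J7}: 26 + 59 = 85
  {T9, G8} + {P5, J7}: 39 + 46 = 85
  {P5} + {T9, G8, J7}: 10 + 74 = 84
  {T9, P5} + {G8, J7}: 23 + 61 = 84
  {G8, P5} + {T9, J7}: 26 + 58 = 84
  … (7 splits in total)
  {T9, G8, P5} + {J7}: 39 + 36 = 75  ← best
Best: vehicle 1 00 → T9 → G8 → P5 → 00 = 39; vehicle 2 00 → J7 → 00 = 36; combined 75.

75 km — the smallest possible combined total.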